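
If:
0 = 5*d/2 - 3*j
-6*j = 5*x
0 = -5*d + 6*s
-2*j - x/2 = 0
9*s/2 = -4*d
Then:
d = 0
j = 0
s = 0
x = 0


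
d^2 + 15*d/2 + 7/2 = (d + 1/2)*(d + 7)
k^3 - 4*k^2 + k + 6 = (k - 3)*(k - 2)*(k + 1)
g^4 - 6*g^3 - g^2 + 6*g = g*(g - 6)*(g - 1)*(g + 1)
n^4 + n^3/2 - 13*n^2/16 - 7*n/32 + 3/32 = (n - 3/4)*(n - 1/4)*(n + 1/2)*(n + 1)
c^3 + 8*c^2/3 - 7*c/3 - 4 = (c - 4/3)*(c + 1)*(c + 3)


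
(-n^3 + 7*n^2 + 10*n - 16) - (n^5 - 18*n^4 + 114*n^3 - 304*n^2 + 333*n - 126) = -n^5 + 18*n^4 - 115*n^3 + 311*n^2 - 323*n + 110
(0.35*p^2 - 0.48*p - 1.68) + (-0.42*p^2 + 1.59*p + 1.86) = -0.07*p^2 + 1.11*p + 0.18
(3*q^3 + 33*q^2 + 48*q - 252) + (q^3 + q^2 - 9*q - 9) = 4*q^3 + 34*q^2 + 39*q - 261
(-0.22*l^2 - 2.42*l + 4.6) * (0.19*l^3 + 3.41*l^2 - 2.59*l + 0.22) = -0.0418*l^5 - 1.21*l^4 - 6.8084*l^3 + 21.9054*l^2 - 12.4464*l + 1.012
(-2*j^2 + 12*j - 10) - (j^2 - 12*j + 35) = -3*j^2 + 24*j - 45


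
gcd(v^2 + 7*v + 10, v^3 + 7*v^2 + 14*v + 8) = v + 2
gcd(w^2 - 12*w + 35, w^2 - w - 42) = w - 7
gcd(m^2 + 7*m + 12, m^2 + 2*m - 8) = m + 4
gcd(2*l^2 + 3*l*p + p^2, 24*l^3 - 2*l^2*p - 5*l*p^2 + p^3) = 2*l + p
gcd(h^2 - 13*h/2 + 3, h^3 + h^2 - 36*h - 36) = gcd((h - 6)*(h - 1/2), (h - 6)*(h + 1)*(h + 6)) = h - 6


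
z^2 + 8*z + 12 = (z + 2)*(z + 6)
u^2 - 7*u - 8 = (u - 8)*(u + 1)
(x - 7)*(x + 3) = x^2 - 4*x - 21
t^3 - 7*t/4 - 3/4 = (t - 3/2)*(t + 1/2)*(t + 1)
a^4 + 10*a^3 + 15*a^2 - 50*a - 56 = (a - 2)*(a + 1)*(a + 4)*(a + 7)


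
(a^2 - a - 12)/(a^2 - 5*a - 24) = (a - 4)/(a - 8)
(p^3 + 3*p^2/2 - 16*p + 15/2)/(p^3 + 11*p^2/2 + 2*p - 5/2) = (p - 3)/(p + 1)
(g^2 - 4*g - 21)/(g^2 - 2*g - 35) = (g + 3)/(g + 5)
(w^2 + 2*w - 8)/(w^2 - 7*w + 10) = (w + 4)/(w - 5)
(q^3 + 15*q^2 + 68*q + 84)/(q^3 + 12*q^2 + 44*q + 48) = (q + 7)/(q + 4)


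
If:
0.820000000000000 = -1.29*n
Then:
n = -0.64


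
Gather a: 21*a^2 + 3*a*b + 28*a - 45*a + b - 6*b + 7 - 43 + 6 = 21*a^2 + a*(3*b - 17) - 5*b - 30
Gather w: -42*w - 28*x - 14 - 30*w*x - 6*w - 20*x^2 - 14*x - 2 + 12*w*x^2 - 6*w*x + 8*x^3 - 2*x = w*(12*x^2 - 36*x - 48) + 8*x^3 - 20*x^2 - 44*x - 16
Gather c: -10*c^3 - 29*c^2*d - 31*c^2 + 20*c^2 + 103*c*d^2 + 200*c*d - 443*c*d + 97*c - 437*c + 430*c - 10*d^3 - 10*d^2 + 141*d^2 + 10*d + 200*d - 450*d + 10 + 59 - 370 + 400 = -10*c^3 + c^2*(-29*d - 11) + c*(103*d^2 - 243*d + 90) - 10*d^3 + 131*d^2 - 240*d + 99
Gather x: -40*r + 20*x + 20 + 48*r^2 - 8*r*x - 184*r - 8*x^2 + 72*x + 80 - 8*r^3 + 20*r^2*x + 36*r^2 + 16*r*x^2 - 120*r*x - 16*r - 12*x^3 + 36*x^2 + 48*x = -8*r^3 + 84*r^2 - 240*r - 12*x^3 + x^2*(16*r + 28) + x*(20*r^2 - 128*r + 140) + 100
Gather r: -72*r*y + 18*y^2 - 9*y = -72*r*y + 18*y^2 - 9*y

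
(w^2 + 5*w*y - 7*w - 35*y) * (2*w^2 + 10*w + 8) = 2*w^4 + 10*w^3*y - 4*w^3 - 20*w^2*y - 62*w^2 - 310*w*y - 56*w - 280*y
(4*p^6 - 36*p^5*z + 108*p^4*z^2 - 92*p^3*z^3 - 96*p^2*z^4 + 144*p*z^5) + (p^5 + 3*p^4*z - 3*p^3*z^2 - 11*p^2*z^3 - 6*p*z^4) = 4*p^6 - 36*p^5*z + p^5 + 108*p^4*z^2 + 3*p^4*z - 92*p^3*z^3 - 3*p^3*z^2 - 96*p^2*z^4 - 11*p^2*z^3 + 144*p*z^5 - 6*p*z^4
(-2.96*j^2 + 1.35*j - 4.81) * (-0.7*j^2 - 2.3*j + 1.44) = 2.072*j^4 + 5.863*j^3 - 4.0004*j^2 + 13.007*j - 6.9264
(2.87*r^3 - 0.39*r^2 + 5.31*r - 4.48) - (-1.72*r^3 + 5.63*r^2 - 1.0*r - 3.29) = 4.59*r^3 - 6.02*r^2 + 6.31*r - 1.19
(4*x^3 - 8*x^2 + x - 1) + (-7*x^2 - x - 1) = 4*x^3 - 15*x^2 - 2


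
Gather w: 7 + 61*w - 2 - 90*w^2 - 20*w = -90*w^2 + 41*w + 5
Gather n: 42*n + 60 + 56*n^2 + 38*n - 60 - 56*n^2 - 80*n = 0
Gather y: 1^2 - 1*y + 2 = 3 - y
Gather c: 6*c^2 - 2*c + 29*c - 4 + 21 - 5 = 6*c^2 + 27*c + 12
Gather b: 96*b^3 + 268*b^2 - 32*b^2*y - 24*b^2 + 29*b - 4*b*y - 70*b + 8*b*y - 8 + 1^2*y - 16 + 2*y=96*b^3 + b^2*(244 - 32*y) + b*(4*y - 41) + 3*y - 24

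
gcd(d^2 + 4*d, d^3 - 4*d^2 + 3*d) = d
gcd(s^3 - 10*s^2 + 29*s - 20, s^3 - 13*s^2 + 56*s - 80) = s^2 - 9*s + 20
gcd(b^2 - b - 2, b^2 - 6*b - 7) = b + 1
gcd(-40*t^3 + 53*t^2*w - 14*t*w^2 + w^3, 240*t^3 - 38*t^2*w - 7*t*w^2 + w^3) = 40*t^2 - 13*t*w + w^2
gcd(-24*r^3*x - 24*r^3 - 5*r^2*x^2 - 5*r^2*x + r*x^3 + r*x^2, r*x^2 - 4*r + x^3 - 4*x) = 1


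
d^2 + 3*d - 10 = (d - 2)*(d + 5)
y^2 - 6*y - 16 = (y - 8)*(y + 2)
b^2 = b^2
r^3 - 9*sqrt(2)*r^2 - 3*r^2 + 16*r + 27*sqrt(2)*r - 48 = (r - 3)*(r - 8*sqrt(2))*(r - sqrt(2))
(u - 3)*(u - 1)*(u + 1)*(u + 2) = u^4 - u^3 - 7*u^2 + u + 6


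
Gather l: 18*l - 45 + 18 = 18*l - 27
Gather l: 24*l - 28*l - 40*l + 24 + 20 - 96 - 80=-44*l - 132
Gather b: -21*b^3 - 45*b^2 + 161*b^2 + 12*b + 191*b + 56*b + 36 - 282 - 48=-21*b^3 + 116*b^2 + 259*b - 294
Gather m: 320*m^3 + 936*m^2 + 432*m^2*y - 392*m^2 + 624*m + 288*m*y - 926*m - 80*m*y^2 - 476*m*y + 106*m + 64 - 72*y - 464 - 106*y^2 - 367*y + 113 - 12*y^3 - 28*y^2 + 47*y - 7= 320*m^3 + m^2*(432*y + 544) + m*(-80*y^2 - 188*y - 196) - 12*y^3 - 134*y^2 - 392*y - 294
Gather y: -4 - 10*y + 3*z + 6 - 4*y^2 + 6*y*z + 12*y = -4*y^2 + y*(6*z + 2) + 3*z + 2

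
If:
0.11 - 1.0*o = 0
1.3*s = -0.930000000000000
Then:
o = 0.11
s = -0.72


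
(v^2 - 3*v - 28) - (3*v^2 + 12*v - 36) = -2*v^2 - 15*v + 8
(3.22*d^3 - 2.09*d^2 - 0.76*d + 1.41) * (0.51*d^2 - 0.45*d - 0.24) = 1.6422*d^5 - 2.5149*d^4 - 0.2199*d^3 + 1.5627*d^2 - 0.4521*d - 0.3384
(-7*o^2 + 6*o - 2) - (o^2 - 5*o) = -8*o^2 + 11*o - 2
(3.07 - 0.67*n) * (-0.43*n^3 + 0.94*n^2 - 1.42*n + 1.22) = 0.2881*n^4 - 1.9499*n^3 + 3.8372*n^2 - 5.1768*n + 3.7454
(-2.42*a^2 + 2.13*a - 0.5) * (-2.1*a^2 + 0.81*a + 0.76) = 5.082*a^4 - 6.4332*a^3 + 0.9361*a^2 + 1.2138*a - 0.38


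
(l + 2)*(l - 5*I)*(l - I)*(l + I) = l^4 + 2*l^3 - 5*I*l^3 + l^2 - 10*I*l^2 + 2*l - 5*I*l - 10*I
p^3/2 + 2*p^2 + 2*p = p*(p/2 + 1)*(p + 2)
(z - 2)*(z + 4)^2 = z^3 + 6*z^2 - 32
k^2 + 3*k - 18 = (k - 3)*(k + 6)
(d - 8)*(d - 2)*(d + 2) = d^3 - 8*d^2 - 4*d + 32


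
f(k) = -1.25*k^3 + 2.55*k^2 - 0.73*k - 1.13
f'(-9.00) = -350.38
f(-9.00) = 1123.24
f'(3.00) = -19.18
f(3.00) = -14.12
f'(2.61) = -12.96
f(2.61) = -7.89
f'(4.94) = -67.05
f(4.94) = -93.20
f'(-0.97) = -9.21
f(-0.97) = 3.12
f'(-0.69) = -6.03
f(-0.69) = 1.00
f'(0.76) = 0.98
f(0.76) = -0.76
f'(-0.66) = -5.73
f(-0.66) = 0.82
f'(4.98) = -68.33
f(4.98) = -95.91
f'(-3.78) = -73.59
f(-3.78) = 105.58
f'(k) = -3.75*k^2 + 5.1*k - 0.73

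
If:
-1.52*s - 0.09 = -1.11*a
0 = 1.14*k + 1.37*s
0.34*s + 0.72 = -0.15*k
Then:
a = -6.09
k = 5.42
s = -4.51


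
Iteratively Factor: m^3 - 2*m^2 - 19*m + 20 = (m + 4)*(m^2 - 6*m + 5) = (m - 5)*(m + 4)*(m - 1)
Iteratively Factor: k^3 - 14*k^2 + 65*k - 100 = (k - 5)*(k^2 - 9*k + 20) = (k - 5)*(k - 4)*(k - 5)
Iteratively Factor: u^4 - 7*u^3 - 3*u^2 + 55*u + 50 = (u + 2)*(u^3 - 9*u^2 + 15*u + 25) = (u - 5)*(u + 2)*(u^2 - 4*u - 5) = (u - 5)^2*(u + 2)*(u + 1)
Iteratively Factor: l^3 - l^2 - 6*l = (l + 2)*(l^2 - 3*l) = (l - 3)*(l + 2)*(l)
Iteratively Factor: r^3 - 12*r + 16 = (r + 4)*(r^2 - 4*r + 4) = (r - 2)*(r + 4)*(r - 2)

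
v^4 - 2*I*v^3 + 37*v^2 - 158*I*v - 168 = (v - 4*I)*(v - 3*I)*(v - 2*I)*(v + 7*I)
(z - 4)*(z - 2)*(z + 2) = z^3 - 4*z^2 - 4*z + 16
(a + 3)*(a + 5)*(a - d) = a^3 - a^2*d + 8*a^2 - 8*a*d + 15*a - 15*d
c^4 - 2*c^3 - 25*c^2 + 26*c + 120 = (c - 5)*(c - 3)*(c + 2)*(c + 4)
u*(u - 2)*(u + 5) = u^3 + 3*u^2 - 10*u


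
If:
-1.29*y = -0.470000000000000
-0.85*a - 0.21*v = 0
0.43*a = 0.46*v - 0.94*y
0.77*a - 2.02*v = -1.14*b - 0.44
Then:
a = -0.15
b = 0.79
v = 0.60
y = 0.36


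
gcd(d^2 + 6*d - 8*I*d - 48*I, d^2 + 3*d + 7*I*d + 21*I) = 1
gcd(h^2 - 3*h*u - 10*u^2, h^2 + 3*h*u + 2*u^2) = h + 2*u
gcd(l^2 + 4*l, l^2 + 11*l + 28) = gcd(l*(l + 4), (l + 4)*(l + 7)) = l + 4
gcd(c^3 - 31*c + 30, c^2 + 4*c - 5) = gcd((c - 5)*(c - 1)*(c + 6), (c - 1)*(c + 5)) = c - 1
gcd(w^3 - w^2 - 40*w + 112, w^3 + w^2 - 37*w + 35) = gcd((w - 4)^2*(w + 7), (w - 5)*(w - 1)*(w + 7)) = w + 7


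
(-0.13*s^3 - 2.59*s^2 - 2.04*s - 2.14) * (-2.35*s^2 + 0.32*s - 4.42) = 0.3055*s^5 + 6.0449*s^4 + 4.5398*s^3 + 15.824*s^2 + 8.332*s + 9.4588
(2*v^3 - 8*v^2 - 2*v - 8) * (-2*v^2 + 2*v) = -4*v^5 + 20*v^4 - 12*v^3 + 12*v^2 - 16*v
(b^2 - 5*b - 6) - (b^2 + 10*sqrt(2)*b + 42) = -10*sqrt(2)*b - 5*b - 48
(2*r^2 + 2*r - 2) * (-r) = -2*r^3 - 2*r^2 + 2*r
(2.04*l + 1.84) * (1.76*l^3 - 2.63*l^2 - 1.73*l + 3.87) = 3.5904*l^4 - 2.1268*l^3 - 8.3684*l^2 + 4.7116*l + 7.1208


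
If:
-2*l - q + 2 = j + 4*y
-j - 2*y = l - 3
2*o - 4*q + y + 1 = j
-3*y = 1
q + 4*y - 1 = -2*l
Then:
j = 1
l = 8/3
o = -35/6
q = -3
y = -1/3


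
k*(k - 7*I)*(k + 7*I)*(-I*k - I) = -I*k^4 - I*k^3 - 49*I*k^2 - 49*I*k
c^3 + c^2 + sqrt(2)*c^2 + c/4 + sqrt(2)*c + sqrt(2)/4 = (c + 1/2)^2*(c + sqrt(2))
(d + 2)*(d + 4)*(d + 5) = d^3 + 11*d^2 + 38*d + 40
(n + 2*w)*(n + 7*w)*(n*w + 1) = n^3*w + 9*n^2*w^2 + n^2 + 14*n*w^3 + 9*n*w + 14*w^2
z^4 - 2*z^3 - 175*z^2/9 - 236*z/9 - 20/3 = (z - 6)*(z + 1/3)*(z + 5/3)*(z + 2)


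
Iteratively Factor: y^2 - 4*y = (y - 4)*(y)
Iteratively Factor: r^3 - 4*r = (r + 2)*(r^2 - 2*r) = r*(r + 2)*(r - 2)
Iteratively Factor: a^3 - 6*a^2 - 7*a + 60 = (a + 3)*(a^2 - 9*a + 20) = (a - 5)*(a + 3)*(a - 4)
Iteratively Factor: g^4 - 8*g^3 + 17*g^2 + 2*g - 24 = (g + 1)*(g^3 - 9*g^2 + 26*g - 24) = (g - 2)*(g + 1)*(g^2 - 7*g + 12) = (g - 4)*(g - 2)*(g + 1)*(g - 3)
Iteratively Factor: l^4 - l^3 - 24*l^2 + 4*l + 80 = (l + 2)*(l^3 - 3*l^2 - 18*l + 40) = (l - 5)*(l + 2)*(l^2 + 2*l - 8) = (l - 5)*(l + 2)*(l + 4)*(l - 2)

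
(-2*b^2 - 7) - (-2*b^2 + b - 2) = -b - 5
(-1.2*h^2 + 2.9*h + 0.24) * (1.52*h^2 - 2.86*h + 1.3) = -1.824*h^4 + 7.84*h^3 - 9.4892*h^2 + 3.0836*h + 0.312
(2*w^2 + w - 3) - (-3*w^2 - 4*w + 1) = 5*w^2 + 5*w - 4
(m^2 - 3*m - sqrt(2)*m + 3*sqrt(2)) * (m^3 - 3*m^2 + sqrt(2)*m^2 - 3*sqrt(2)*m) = m^5 - 6*m^4 + 7*m^3 + 12*m^2 - 18*m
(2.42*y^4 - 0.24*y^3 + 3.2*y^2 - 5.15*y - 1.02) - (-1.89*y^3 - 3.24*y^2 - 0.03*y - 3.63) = 2.42*y^4 + 1.65*y^3 + 6.44*y^2 - 5.12*y + 2.61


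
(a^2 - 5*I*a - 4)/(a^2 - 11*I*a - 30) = (-a^2 + 5*I*a + 4)/(-a^2 + 11*I*a + 30)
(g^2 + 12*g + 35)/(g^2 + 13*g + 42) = (g + 5)/(g + 6)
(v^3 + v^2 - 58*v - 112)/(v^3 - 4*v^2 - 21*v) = (-v^3 - v^2 + 58*v + 112)/(v*(-v^2 + 4*v + 21))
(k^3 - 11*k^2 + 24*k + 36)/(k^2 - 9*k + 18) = (k^2 - 5*k - 6)/(k - 3)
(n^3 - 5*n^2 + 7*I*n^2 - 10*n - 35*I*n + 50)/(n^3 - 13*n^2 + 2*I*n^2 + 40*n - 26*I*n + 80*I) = (n + 5*I)/(n - 8)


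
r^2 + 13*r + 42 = (r + 6)*(r + 7)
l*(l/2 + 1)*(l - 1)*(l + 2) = l^4/2 + 3*l^3/2 - 2*l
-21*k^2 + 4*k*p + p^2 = (-3*k + p)*(7*k + p)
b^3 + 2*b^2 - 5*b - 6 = (b - 2)*(b + 1)*(b + 3)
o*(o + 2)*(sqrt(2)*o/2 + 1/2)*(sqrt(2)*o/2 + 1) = o^4/2 + o^3 + 3*sqrt(2)*o^3/4 + o^2/2 + 3*sqrt(2)*o^2/2 + o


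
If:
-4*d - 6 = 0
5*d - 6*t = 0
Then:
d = -3/2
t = -5/4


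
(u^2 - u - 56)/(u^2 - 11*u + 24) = (u + 7)/(u - 3)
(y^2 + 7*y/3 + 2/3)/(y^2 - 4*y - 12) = (y + 1/3)/(y - 6)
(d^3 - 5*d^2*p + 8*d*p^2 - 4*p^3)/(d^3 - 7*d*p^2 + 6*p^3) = (d - 2*p)/(d + 3*p)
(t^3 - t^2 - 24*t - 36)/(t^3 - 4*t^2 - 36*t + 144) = (t^2 + 5*t + 6)/(t^2 + 2*t - 24)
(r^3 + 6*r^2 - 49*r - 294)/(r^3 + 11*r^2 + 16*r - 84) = (r - 7)/(r - 2)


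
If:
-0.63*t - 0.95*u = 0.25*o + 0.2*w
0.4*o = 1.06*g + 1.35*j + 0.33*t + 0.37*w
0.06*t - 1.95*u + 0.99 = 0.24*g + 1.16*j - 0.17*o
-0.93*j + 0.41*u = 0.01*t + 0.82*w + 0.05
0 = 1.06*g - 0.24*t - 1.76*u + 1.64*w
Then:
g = 0.466843243785292 - 0.929640221518114*w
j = 0.139824885959785 - 0.765620280633799*w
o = 0.898443395096521 - 3.56531547439962*w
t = 0.675393405772676*w - 0.982545686119729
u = 0.279822129434862*w + 0.415150456296105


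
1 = 1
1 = 1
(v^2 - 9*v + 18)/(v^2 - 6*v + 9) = (v - 6)/(v - 3)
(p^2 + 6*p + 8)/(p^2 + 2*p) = (p + 4)/p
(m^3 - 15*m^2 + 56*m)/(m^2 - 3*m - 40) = m*(m - 7)/(m + 5)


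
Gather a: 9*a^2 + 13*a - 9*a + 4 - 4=9*a^2 + 4*a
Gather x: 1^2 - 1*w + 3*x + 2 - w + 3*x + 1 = -2*w + 6*x + 4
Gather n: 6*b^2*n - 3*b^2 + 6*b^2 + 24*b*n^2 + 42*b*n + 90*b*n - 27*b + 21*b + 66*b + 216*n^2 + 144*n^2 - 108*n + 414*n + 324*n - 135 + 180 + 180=3*b^2 + 60*b + n^2*(24*b + 360) + n*(6*b^2 + 132*b + 630) + 225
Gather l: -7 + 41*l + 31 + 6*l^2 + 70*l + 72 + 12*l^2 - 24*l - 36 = 18*l^2 + 87*l + 60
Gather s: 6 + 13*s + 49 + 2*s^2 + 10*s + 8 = 2*s^2 + 23*s + 63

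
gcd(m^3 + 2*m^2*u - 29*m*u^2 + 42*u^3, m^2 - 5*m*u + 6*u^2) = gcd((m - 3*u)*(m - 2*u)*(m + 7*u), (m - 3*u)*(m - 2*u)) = m^2 - 5*m*u + 6*u^2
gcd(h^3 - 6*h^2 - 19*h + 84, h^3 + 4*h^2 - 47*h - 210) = h - 7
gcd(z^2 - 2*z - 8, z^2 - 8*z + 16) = z - 4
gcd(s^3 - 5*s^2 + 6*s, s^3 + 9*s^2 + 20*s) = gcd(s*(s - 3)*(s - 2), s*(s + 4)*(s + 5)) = s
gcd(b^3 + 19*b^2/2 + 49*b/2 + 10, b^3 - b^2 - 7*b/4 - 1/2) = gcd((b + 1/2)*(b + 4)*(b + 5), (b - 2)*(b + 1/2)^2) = b + 1/2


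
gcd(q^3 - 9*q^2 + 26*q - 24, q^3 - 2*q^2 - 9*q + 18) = q^2 - 5*q + 6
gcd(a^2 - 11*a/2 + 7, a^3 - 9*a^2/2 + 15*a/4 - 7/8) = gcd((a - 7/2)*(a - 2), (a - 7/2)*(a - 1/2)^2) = a - 7/2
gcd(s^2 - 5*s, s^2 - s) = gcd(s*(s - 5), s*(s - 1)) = s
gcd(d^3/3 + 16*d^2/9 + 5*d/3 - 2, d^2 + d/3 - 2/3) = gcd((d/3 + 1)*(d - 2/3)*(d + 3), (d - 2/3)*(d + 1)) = d - 2/3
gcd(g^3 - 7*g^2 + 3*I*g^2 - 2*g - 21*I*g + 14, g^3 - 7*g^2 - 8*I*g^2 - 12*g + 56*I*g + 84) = g - 7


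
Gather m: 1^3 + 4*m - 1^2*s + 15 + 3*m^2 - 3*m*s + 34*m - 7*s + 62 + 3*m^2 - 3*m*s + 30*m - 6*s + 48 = 6*m^2 + m*(68 - 6*s) - 14*s + 126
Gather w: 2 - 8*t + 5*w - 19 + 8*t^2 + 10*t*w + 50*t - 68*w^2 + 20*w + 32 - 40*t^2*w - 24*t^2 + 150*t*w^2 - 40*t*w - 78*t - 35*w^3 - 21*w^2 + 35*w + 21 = -16*t^2 - 36*t - 35*w^3 + w^2*(150*t - 89) + w*(-40*t^2 - 30*t + 60) + 36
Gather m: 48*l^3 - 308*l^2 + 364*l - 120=48*l^3 - 308*l^2 + 364*l - 120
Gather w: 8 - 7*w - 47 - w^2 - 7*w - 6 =-w^2 - 14*w - 45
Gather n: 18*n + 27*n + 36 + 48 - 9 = 45*n + 75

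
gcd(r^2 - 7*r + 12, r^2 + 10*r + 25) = 1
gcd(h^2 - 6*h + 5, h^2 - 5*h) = h - 5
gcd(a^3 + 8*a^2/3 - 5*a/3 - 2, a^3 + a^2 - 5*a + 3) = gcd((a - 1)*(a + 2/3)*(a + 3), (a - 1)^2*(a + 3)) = a^2 + 2*a - 3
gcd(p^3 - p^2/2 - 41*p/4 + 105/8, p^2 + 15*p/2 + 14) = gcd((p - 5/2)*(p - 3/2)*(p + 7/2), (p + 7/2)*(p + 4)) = p + 7/2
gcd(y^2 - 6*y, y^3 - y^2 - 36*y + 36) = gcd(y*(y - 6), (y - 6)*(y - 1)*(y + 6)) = y - 6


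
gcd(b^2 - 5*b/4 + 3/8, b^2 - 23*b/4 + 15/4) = b - 3/4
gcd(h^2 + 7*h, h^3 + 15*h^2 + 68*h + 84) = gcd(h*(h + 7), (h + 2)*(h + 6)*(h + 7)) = h + 7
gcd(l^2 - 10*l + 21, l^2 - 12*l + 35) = l - 7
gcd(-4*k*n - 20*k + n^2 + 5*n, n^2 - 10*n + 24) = 1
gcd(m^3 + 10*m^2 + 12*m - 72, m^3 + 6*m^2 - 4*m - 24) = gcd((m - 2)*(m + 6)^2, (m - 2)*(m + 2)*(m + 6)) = m^2 + 4*m - 12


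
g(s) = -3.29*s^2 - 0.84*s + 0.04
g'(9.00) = -60.06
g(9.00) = -274.01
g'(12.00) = -79.80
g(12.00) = -483.80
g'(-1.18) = 6.92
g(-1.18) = -3.55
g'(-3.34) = 21.14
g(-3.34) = -33.86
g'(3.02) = -20.71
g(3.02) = -32.50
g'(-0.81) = 4.49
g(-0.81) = -1.44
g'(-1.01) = 5.81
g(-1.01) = -2.47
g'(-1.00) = 5.74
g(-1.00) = -2.41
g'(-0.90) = 5.08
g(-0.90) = -1.87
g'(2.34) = -16.24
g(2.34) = -19.94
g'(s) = -6.58*s - 0.84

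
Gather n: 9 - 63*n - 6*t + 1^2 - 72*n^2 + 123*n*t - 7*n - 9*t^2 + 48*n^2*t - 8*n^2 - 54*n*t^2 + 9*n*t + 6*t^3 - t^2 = n^2*(48*t - 80) + n*(-54*t^2 + 132*t - 70) + 6*t^3 - 10*t^2 - 6*t + 10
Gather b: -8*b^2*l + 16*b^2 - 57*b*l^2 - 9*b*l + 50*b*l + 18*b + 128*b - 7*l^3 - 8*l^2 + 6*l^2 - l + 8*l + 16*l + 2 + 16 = b^2*(16 - 8*l) + b*(-57*l^2 + 41*l + 146) - 7*l^3 - 2*l^2 + 23*l + 18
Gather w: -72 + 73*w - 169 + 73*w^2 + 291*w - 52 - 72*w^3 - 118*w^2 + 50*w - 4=-72*w^3 - 45*w^2 + 414*w - 297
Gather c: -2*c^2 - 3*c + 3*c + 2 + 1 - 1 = 2 - 2*c^2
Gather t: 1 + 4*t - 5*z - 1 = 4*t - 5*z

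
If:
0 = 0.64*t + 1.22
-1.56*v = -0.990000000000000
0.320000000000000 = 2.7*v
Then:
No Solution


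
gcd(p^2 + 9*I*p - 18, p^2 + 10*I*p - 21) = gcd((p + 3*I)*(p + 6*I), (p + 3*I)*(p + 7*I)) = p + 3*I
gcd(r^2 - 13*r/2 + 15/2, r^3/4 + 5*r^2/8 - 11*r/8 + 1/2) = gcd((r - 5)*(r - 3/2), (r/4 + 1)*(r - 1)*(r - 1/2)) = 1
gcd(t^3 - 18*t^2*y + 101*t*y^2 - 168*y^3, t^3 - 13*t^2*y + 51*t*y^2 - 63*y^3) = t^2 - 10*t*y + 21*y^2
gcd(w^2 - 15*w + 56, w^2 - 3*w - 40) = w - 8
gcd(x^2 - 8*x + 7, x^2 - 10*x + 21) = x - 7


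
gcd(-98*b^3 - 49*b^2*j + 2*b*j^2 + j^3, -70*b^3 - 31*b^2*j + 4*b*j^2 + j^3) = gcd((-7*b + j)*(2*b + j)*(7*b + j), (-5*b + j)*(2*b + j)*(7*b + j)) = 14*b^2 + 9*b*j + j^2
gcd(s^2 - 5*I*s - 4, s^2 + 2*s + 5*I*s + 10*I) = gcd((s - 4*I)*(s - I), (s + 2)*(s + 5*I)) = 1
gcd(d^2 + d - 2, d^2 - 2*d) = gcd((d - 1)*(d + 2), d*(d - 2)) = 1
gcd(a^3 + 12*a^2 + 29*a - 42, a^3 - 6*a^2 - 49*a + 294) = a + 7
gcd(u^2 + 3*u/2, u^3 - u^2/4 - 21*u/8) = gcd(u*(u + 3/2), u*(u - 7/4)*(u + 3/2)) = u^2 + 3*u/2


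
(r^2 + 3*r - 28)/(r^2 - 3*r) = (r^2 + 3*r - 28)/(r*(r - 3))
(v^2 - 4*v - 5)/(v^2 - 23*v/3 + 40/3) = 3*(v + 1)/(3*v - 8)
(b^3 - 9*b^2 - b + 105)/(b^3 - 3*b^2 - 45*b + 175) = (b^2 - 4*b - 21)/(b^2 + 2*b - 35)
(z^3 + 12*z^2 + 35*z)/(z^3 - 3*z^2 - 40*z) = (z + 7)/(z - 8)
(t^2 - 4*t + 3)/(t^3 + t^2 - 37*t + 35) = (t - 3)/(t^2 + 2*t - 35)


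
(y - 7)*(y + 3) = y^2 - 4*y - 21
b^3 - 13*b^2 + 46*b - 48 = (b - 8)*(b - 3)*(b - 2)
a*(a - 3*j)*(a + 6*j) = a^3 + 3*a^2*j - 18*a*j^2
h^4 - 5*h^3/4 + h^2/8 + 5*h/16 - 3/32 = (h - 3/4)*(h - 1/2)^2*(h + 1/2)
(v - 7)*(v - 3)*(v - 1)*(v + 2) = v^4 - 9*v^3 + 9*v^2 + 41*v - 42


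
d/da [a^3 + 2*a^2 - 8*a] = 3*a^2 + 4*a - 8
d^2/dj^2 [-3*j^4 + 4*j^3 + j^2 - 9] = -36*j^2 + 24*j + 2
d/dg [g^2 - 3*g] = 2*g - 3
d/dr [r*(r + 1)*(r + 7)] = 3*r^2 + 16*r + 7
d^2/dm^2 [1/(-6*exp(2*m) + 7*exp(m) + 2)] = (2*(12*exp(m) - 7)^2*exp(m) + (24*exp(m) - 7)*(-6*exp(2*m) + 7*exp(m) + 2))*exp(m)/(-6*exp(2*m) + 7*exp(m) + 2)^3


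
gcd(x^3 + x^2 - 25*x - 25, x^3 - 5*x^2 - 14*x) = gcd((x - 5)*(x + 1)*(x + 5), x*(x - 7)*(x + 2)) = 1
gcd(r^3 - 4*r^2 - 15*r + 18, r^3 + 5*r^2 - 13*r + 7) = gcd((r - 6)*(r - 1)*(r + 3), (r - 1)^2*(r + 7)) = r - 1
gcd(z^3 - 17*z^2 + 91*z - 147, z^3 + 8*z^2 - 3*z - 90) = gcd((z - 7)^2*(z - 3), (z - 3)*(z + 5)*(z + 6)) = z - 3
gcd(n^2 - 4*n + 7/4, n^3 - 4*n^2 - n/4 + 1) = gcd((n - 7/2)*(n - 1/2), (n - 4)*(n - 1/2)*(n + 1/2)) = n - 1/2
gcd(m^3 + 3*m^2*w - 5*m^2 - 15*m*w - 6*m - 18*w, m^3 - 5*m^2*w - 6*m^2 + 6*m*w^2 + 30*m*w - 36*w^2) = m - 6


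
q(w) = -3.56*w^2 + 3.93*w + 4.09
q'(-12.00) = 89.37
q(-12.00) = -555.71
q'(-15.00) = 110.73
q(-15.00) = -855.86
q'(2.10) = -11.02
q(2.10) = -3.36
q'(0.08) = 3.36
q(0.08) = 4.38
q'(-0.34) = 6.35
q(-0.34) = 2.34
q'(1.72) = -8.32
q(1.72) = 0.32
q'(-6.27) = 48.57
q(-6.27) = -160.51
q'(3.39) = -20.21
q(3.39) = -23.50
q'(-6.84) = 52.63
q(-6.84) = -189.35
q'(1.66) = -7.89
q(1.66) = 0.80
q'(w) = 3.93 - 7.12*w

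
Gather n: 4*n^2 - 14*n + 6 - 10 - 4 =4*n^2 - 14*n - 8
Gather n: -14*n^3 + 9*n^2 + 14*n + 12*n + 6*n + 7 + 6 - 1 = -14*n^3 + 9*n^2 + 32*n + 12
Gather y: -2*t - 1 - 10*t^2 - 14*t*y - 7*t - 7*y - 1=-10*t^2 - 9*t + y*(-14*t - 7) - 2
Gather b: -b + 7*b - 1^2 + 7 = 6*b + 6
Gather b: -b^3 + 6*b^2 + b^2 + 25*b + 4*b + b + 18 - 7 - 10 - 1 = -b^3 + 7*b^2 + 30*b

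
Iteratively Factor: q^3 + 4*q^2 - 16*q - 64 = (q + 4)*(q^2 - 16) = (q + 4)^2*(q - 4)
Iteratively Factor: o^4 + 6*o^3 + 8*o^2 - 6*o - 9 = (o - 1)*(o^3 + 7*o^2 + 15*o + 9) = (o - 1)*(o + 3)*(o^2 + 4*o + 3) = (o - 1)*(o + 3)^2*(o + 1)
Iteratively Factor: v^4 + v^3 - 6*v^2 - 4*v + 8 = (v + 2)*(v^3 - v^2 - 4*v + 4) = (v - 2)*(v + 2)*(v^2 + v - 2) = (v - 2)*(v + 2)^2*(v - 1)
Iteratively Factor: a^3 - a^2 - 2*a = (a - 2)*(a^2 + a) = a*(a - 2)*(a + 1)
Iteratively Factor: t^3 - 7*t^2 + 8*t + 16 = (t - 4)*(t^2 - 3*t - 4) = (t - 4)^2*(t + 1)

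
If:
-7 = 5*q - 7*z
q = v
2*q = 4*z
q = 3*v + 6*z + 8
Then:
No Solution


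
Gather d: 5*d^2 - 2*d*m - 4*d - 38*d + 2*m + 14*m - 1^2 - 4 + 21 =5*d^2 + d*(-2*m - 42) + 16*m + 16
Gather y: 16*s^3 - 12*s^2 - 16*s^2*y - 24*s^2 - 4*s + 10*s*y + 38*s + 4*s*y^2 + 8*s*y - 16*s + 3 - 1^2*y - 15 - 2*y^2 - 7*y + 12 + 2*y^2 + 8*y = 16*s^3 - 36*s^2 + 4*s*y^2 + 18*s + y*(-16*s^2 + 18*s)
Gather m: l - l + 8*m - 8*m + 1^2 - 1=0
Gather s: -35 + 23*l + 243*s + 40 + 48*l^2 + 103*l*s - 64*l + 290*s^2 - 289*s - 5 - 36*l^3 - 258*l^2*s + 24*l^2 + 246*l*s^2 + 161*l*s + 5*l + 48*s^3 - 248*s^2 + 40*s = -36*l^3 + 72*l^2 - 36*l + 48*s^3 + s^2*(246*l + 42) + s*(-258*l^2 + 264*l - 6)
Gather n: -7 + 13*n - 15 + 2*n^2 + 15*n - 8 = 2*n^2 + 28*n - 30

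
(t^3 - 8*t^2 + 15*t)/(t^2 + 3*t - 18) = t*(t - 5)/(t + 6)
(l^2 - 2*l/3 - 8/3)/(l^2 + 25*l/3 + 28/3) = (l - 2)/(l + 7)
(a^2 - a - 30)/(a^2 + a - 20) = (a - 6)/(a - 4)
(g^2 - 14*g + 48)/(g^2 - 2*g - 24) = (g - 8)/(g + 4)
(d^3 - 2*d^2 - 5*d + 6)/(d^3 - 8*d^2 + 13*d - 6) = (d^2 - d - 6)/(d^2 - 7*d + 6)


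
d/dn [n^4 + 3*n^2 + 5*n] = 4*n^3 + 6*n + 5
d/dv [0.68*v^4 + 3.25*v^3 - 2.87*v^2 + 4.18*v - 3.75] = 2.72*v^3 + 9.75*v^2 - 5.74*v + 4.18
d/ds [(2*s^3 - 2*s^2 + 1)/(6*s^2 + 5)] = 2*s*(6*s^3 + 15*s - 16)/(36*s^4 + 60*s^2 + 25)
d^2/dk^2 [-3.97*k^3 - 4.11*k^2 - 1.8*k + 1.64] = -23.82*k - 8.22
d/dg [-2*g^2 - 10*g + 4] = -4*g - 10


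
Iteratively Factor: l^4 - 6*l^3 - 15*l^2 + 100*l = (l - 5)*(l^3 - l^2 - 20*l) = (l - 5)*(l + 4)*(l^2 - 5*l) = (l - 5)^2*(l + 4)*(l)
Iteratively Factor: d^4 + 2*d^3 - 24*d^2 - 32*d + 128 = (d + 4)*(d^3 - 2*d^2 - 16*d + 32) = (d - 2)*(d + 4)*(d^2 - 16) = (d - 2)*(d + 4)^2*(d - 4)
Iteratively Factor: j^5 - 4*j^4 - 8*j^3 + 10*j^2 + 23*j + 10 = (j + 1)*(j^4 - 5*j^3 - 3*j^2 + 13*j + 10) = (j + 1)^2*(j^3 - 6*j^2 + 3*j + 10) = (j - 2)*(j + 1)^2*(j^2 - 4*j - 5) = (j - 2)*(j + 1)^3*(j - 5)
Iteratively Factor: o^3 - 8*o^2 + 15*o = (o)*(o^2 - 8*o + 15) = o*(o - 5)*(o - 3)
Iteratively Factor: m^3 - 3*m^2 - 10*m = (m + 2)*(m^2 - 5*m) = (m - 5)*(m + 2)*(m)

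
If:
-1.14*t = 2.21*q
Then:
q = -0.515837104072398*t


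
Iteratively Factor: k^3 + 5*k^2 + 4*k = (k + 4)*(k^2 + k) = k*(k + 4)*(k + 1)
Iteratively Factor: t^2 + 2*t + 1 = (t + 1)*(t + 1)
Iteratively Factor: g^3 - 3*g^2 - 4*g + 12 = (g + 2)*(g^2 - 5*g + 6) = (g - 2)*(g + 2)*(g - 3)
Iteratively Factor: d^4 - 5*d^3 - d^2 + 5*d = (d + 1)*(d^3 - 6*d^2 + 5*d) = (d - 5)*(d + 1)*(d^2 - d) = d*(d - 5)*(d + 1)*(d - 1)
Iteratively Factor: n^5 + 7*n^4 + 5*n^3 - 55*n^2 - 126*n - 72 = (n + 4)*(n^4 + 3*n^3 - 7*n^2 - 27*n - 18) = (n + 3)*(n + 4)*(n^3 - 7*n - 6) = (n + 1)*(n + 3)*(n + 4)*(n^2 - n - 6) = (n + 1)*(n + 2)*(n + 3)*(n + 4)*(n - 3)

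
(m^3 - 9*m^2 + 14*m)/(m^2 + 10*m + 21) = m*(m^2 - 9*m + 14)/(m^2 + 10*m + 21)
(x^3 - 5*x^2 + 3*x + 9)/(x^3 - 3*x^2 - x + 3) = (x - 3)/(x - 1)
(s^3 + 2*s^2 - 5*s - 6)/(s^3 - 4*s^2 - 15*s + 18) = (s^2 - s - 2)/(s^2 - 7*s + 6)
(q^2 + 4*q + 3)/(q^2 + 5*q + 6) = (q + 1)/(q + 2)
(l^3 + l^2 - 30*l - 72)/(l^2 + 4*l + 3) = (l^2 - 2*l - 24)/(l + 1)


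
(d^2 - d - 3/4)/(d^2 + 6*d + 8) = (d^2 - d - 3/4)/(d^2 + 6*d + 8)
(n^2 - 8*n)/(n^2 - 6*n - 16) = n/(n + 2)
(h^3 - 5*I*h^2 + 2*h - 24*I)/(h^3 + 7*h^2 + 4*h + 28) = (h^2 - 7*I*h - 12)/(h^2 + h*(7 - 2*I) - 14*I)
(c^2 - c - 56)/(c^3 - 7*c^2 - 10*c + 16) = (c + 7)/(c^2 + c - 2)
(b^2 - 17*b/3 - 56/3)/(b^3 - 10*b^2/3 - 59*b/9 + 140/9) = 3*(b - 8)/(3*b^2 - 17*b + 20)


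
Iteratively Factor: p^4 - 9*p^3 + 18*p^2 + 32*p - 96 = (p - 3)*(p^3 - 6*p^2 + 32) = (p - 3)*(p + 2)*(p^2 - 8*p + 16) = (p - 4)*(p - 3)*(p + 2)*(p - 4)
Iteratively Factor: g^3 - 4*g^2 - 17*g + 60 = (g - 5)*(g^2 + g - 12) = (g - 5)*(g + 4)*(g - 3)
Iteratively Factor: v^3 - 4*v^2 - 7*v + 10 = (v - 1)*(v^2 - 3*v - 10) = (v - 5)*(v - 1)*(v + 2)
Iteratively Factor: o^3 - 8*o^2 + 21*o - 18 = (o - 3)*(o^2 - 5*o + 6) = (o - 3)*(o - 2)*(o - 3)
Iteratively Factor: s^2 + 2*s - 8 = (s - 2)*(s + 4)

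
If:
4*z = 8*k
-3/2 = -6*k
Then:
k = 1/4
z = 1/2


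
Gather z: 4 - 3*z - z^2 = -z^2 - 3*z + 4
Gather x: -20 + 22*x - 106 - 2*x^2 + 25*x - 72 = -2*x^2 + 47*x - 198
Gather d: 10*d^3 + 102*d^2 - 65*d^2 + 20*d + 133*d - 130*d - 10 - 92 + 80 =10*d^3 + 37*d^2 + 23*d - 22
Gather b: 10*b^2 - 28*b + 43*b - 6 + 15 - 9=10*b^2 + 15*b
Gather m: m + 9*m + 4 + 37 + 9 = 10*m + 50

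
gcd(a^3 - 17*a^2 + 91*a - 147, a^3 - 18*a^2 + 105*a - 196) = a^2 - 14*a + 49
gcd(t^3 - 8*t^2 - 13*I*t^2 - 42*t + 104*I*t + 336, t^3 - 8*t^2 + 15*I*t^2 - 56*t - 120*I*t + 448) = t - 8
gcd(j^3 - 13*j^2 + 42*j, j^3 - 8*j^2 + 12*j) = j^2 - 6*j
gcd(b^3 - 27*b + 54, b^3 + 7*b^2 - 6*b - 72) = b^2 + 3*b - 18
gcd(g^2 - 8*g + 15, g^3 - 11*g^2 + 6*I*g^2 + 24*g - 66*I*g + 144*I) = g - 3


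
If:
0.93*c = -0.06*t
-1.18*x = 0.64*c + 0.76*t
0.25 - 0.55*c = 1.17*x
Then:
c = 0.02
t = -0.33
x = 0.20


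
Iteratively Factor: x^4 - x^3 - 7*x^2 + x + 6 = (x - 1)*(x^3 - 7*x - 6) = (x - 1)*(x + 1)*(x^2 - x - 6) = (x - 1)*(x + 1)*(x + 2)*(x - 3)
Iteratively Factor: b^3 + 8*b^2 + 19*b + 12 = (b + 1)*(b^2 + 7*b + 12) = (b + 1)*(b + 4)*(b + 3)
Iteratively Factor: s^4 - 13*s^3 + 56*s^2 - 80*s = (s - 5)*(s^3 - 8*s^2 + 16*s) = (s - 5)*(s - 4)*(s^2 - 4*s) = s*(s - 5)*(s - 4)*(s - 4)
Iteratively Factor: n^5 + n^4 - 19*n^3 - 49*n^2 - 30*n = (n + 2)*(n^4 - n^3 - 17*n^2 - 15*n) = n*(n + 2)*(n^3 - n^2 - 17*n - 15) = n*(n + 2)*(n + 3)*(n^2 - 4*n - 5) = n*(n + 1)*(n + 2)*(n + 3)*(n - 5)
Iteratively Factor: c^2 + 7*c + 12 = (c + 3)*(c + 4)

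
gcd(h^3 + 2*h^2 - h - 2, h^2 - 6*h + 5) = h - 1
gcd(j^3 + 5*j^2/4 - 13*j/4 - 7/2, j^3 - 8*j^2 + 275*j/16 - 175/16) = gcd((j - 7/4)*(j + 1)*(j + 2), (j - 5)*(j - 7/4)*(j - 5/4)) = j - 7/4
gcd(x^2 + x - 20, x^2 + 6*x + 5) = x + 5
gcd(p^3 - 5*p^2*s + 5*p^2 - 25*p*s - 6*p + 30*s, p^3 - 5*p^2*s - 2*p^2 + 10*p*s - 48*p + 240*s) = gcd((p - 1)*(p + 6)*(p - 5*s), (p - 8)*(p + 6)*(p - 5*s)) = p^2 - 5*p*s + 6*p - 30*s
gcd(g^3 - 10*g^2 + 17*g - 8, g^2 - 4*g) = 1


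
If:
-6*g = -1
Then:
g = 1/6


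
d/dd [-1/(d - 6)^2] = 2/(d - 6)^3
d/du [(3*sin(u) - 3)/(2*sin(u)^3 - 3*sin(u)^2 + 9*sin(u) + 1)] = 3*(-4*sin(u)^3 + 9*sin(u)^2 - 6*sin(u) + 10)*cos(u)/(2*sin(u)^3 - 3*sin(u)^2 + 9*sin(u) + 1)^2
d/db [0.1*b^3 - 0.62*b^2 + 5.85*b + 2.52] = 0.3*b^2 - 1.24*b + 5.85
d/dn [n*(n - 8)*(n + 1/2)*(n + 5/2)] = 4*n^3 - 15*n^2 - 91*n/2 - 10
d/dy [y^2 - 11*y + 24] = 2*y - 11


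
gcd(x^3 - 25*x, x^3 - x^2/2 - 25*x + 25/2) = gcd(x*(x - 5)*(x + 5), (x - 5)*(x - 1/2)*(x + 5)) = x^2 - 25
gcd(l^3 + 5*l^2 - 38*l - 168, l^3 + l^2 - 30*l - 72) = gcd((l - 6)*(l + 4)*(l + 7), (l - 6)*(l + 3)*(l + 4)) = l^2 - 2*l - 24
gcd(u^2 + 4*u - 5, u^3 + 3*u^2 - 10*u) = u + 5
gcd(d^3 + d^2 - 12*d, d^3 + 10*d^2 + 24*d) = d^2 + 4*d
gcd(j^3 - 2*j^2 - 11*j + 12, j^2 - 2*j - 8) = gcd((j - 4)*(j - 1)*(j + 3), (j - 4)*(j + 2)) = j - 4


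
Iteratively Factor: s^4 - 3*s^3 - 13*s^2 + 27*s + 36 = (s - 4)*(s^3 + s^2 - 9*s - 9) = (s - 4)*(s - 3)*(s^2 + 4*s + 3) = (s - 4)*(s - 3)*(s + 3)*(s + 1)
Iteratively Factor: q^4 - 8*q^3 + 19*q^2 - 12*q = (q - 3)*(q^3 - 5*q^2 + 4*q) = (q - 3)*(q - 1)*(q^2 - 4*q) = (q - 4)*(q - 3)*(q - 1)*(q)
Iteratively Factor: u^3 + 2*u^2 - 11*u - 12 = (u + 1)*(u^2 + u - 12) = (u + 1)*(u + 4)*(u - 3)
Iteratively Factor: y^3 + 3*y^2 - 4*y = (y + 4)*(y^2 - y) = y*(y + 4)*(y - 1)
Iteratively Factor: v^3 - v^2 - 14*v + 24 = (v + 4)*(v^2 - 5*v + 6) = (v - 2)*(v + 4)*(v - 3)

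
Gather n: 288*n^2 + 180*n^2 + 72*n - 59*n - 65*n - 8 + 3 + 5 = 468*n^2 - 52*n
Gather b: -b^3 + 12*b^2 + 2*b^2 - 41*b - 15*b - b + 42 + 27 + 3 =-b^3 + 14*b^2 - 57*b + 72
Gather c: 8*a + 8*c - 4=8*a + 8*c - 4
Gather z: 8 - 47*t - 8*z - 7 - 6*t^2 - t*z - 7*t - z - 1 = -6*t^2 - 54*t + z*(-t - 9)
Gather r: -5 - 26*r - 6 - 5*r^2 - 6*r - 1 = -5*r^2 - 32*r - 12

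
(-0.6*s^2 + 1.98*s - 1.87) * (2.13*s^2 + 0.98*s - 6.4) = -1.278*s^4 + 3.6294*s^3 + 1.7973*s^2 - 14.5046*s + 11.968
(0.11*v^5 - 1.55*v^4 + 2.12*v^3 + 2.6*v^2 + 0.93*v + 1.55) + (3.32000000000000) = 0.11*v^5 - 1.55*v^4 + 2.12*v^3 + 2.6*v^2 + 0.93*v + 4.87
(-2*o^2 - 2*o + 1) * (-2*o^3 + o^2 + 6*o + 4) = 4*o^5 + 2*o^4 - 16*o^3 - 19*o^2 - 2*o + 4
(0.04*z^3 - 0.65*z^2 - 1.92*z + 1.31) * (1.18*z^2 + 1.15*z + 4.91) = 0.0472*z^5 - 0.721*z^4 - 2.8167*z^3 - 3.8537*z^2 - 7.9207*z + 6.4321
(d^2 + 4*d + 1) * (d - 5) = d^3 - d^2 - 19*d - 5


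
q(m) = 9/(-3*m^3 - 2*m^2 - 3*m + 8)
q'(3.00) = 0.09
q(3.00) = -0.09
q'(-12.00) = 0.00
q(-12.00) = 0.00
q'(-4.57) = 0.02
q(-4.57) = 0.03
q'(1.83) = 0.71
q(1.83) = -0.40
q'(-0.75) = 0.42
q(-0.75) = 0.87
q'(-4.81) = 0.02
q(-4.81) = 0.03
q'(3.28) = 0.06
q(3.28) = -0.07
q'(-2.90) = 0.11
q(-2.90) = 0.12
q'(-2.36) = 0.21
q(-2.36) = 0.21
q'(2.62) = 0.15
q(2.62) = -0.13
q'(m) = 9*(9*m^2 + 4*m + 3)/(-3*m^3 - 2*m^2 - 3*m + 8)^2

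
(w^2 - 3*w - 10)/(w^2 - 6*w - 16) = (w - 5)/(w - 8)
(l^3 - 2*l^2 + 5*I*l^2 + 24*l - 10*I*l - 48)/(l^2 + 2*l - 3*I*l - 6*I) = (l^2 + l*(-2 + 8*I) - 16*I)/(l + 2)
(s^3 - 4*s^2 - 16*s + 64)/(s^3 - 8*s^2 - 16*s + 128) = (s - 4)/(s - 8)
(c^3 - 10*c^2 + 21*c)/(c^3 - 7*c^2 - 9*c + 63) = c/(c + 3)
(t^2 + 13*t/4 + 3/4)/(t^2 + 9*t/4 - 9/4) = (4*t + 1)/(4*t - 3)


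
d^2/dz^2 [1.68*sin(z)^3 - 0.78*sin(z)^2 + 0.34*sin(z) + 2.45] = -1.6*sin(z) + 3.78*sin(3*z) - 1.56*cos(2*z)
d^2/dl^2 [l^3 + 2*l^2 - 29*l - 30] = 6*l + 4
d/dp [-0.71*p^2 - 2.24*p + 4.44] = -1.42*p - 2.24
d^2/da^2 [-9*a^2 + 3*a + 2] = -18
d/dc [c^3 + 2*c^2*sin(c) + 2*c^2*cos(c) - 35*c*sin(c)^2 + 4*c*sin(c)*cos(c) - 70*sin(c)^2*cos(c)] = 2*sqrt(2)*c^2*cos(c + pi/4) + 3*c^2 - 35*c*sin(2*c) + 4*sqrt(2)*c*sin(c + pi/4) + 4*c*cos(2*c) + 35*sin(c)/2 + 2*sin(2*c) - 105*sin(3*c)/2 + 35*cos(2*c)/2 - 35/2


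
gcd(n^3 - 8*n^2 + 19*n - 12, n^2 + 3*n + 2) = 1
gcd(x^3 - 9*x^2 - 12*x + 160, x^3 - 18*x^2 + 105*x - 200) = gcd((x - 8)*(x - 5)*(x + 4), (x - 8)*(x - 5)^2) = x^2 - 13*x + 40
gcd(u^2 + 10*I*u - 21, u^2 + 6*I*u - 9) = u + 3*I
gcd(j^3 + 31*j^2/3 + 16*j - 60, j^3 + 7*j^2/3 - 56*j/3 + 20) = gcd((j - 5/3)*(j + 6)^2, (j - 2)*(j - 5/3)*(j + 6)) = j^2 + 13*j/3 - 10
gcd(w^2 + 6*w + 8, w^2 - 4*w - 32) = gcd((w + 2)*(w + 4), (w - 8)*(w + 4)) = w + 4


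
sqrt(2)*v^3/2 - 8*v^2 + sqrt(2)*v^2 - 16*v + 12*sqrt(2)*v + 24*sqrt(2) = (v - 6*sqrt(2))*(v - 2*sqrt(2))*(sqrt(2)*v/2 + sqrt(2))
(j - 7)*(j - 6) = j^2 - 13*j + 42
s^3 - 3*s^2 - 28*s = s*(s - 7)*(s + 4)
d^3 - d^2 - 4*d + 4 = (d - 2)*(d - 1)*(d + 2)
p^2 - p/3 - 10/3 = (p - 2)*(p + 5/3)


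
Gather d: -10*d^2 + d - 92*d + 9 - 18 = -10*d^2 - 91*d - 9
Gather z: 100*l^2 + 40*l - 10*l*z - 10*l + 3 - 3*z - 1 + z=100*l^2 + 30*l + z*(-10*l - 2) + 2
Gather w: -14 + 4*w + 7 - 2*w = 2*w - 7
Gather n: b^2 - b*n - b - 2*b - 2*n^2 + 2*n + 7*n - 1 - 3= b^2 - 3*b - 2*n^2 + n*(9 - b) - 4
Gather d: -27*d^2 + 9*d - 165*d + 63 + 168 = -27*d^2 - 156*d + 231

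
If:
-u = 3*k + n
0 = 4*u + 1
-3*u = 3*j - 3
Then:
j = 5/4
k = 1/12 - n/3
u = -1/4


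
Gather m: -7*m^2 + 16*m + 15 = -7*m^2 + 16*m + 15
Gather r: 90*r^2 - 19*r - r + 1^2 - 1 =90*r^2 - 20*r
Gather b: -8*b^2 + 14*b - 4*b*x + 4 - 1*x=-8*b^2 + b*(14 - 4*x) - x + 4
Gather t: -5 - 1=-6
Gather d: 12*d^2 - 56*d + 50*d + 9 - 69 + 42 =12*d^2 - 6*d - 18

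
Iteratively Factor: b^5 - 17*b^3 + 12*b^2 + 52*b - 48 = (b + 2)*(b^4 - 2*b^3 - 13*b^2 + 38*b - 24) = (b - 3)*(b + 2)*(b^3 + b^2 - 10*b + 8) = (b - 3)*(b - 1)*(b + 2)*(b^2 + 2*b - 8) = (b - 3)*(b - 1)*(b + 2)*(b + 4)*(b - 2)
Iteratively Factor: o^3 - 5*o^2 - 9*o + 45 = (o + 3)*(o^2 - 8*o + 15) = (o - 3)*(o + 3)*(o - 5)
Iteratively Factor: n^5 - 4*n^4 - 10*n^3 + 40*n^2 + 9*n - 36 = (n - 3)*(n^4 - n^3 - 13*n^2 + n + 12) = (n - 4)*(n - 3)*(n^3 + 3*n^2 - n - 3) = (n - 4)*(n - 3)*(n + 1)*(n^2 + 2*n - 3) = (n - 4)*(n - 3)*(n + 1)*(n + 3)*(n - 1)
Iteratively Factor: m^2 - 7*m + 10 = (m - 5)*(m - 2)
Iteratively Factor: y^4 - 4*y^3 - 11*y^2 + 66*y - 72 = (y - 2)*(y^3 - 2*y^2 - 15*y + 36) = (y - 3)*(y - 2)*(y^2 + y - 12) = (y - 3)^2*(y - 2)*(y + 4)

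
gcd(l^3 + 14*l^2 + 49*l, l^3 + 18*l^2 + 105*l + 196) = l^2 + 14*l + 49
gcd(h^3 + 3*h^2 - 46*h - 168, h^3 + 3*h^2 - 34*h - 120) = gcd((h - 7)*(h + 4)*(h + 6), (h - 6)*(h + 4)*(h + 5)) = h + 4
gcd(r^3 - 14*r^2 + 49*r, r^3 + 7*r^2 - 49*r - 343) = r - 7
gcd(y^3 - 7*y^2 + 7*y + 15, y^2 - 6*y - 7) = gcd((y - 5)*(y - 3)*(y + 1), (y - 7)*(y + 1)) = y + 1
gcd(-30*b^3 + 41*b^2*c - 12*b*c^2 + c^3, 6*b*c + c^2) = 1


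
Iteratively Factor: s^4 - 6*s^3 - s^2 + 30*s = (s - 5)*(s^3 - s^2 - 6*s) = (s - 5)*(s + 2)*(s^2 - 3*s) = (s - 5)*(s - 3)*(s + 2)*(s)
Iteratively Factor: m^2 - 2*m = (m - 2)*(m)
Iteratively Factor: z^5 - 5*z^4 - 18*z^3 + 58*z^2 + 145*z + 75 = (z + 3)*(z^4 - 8*z^3 + 6*z^2 + 40*z + 25) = (z + 1)*(z + 3)*(z^3 - 9*z^2 + 15*z + 25) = (z - 5)*(z + 1)*(z + 3)*(z^2 - 4*z - 5) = (z - 5)^2*(z + 1)*(z + 3)*(z + 1)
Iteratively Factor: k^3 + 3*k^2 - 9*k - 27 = (k + 3)*(k^2 - 9) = (k + 3)^2*(k - 3)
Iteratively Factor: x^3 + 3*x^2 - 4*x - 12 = (x + 3)*(x^2 - 4) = (x + 2)*(x + 3)*(x - 2)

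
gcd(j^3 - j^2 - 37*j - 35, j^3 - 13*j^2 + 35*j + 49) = j^2 - 6*j - 7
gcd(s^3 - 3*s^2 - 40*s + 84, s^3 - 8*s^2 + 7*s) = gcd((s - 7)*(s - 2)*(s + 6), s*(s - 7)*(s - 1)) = s - 7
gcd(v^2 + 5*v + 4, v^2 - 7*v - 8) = v + 1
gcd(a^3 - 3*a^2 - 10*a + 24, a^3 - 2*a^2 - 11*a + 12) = a^2 - a - 12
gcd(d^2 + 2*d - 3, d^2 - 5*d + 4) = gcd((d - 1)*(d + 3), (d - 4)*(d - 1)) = d - 1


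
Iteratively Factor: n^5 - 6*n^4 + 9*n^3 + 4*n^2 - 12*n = (n - 3)*(n^4 - 3*n^3 + 4*n) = (n - 3)*(n - 2)*(n^3 - n^2 - 2*n) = (n - 3)*(n - 2)*(n + 1)*(n^2 - 2*n) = n*(n - 3)*(n - 2)*(n + 1)*(n - 2)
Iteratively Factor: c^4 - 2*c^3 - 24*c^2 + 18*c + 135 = (c + 3)*(c^3 - 5*c^2 - 9*c + 45) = (c + 3)^2*(c^2 - 8*c + 15) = (c - 3)*(c + 3)^2*(c - 5)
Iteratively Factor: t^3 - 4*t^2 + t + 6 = (t - 3)*(t^2 - t - 2) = (t - 3)*(t + 1)*(t - 2)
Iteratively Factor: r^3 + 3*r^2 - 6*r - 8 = (r + 1)*(r^2 + 2*r - 8) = (r - 2)*(r + 1)*(r + 4)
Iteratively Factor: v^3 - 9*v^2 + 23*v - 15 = (v - 5)*(v^2 - 4*v + 3) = (v - 5)*(v - 1)*(v - 3)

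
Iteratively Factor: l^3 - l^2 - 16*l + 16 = (l + 4)*(l^2 - 5*l + 4) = (l - 4)*(l + 4)*(l - 1)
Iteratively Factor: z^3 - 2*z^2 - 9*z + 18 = (z - 2)*(z^2 - 9) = (z - 3)*(z - 2)*(z + 3)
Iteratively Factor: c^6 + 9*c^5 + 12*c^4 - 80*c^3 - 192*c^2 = (c + 4)*(c^5 + 5*c^4 - 8*c^3 - 48*c^2) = c*(c + 4)*(c^4 + 5*c^3 - 8*c^2 - 48*c) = c*(c + 4)^2*(c^3 + c^2 - 12*c) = c*(c - 3)*(c + 4)^2*(c^2 + 4*c) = c*(c - 3)*(c + 4)^3*(c)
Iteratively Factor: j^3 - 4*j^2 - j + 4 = (j + 1)*(j^2 - 5*j + 4) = (j - 1)*(j + 1)*(j - 4)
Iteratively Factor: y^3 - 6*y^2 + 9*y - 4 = (y - 1)*(y^2 - 5*y + 4) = (y - 1)^2*(y - 4)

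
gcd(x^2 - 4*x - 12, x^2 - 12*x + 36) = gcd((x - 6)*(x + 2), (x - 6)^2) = x - 6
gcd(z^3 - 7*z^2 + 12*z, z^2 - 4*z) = z^2 - 4*z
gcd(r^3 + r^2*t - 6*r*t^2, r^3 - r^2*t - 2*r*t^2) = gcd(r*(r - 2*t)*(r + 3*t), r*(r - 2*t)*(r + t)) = r^2 - 2*r*t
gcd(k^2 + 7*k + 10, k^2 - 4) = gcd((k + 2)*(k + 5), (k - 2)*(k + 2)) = k + 2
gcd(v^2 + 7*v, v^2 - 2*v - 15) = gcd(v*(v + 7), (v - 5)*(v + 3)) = 1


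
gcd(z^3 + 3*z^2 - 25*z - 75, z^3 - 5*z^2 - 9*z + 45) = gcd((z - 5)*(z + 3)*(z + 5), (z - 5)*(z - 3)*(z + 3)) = z^2 - 2*z - 15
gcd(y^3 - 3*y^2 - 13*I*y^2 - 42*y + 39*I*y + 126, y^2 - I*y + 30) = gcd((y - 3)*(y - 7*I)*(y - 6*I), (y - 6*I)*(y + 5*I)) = y - 6*I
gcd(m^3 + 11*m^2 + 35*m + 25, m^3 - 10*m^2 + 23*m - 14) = 1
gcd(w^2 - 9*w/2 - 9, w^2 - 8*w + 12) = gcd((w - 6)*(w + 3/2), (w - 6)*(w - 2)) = w - 6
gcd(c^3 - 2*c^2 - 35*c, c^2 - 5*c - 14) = c - 7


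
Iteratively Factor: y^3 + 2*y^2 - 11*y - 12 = (y + 1)*(y^2 + y - 12) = (y - 3)*(y + 1)*(y + 4)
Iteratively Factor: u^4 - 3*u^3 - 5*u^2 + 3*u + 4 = (u - 1)*(u^3 - 2*u^2 - 7*u - 4) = (u - 1)*(u + 1)*(u^2 - 3*u - 4) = (u - 4)*(u - 1)*(u + 1)*(u + 1)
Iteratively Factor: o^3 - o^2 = (o)*(o^2 - o) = o^2*(o - 1)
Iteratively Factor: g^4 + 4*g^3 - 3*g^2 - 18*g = (g - 2)*(g^3 + 6*g^2 + 9*g) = (g - 2)*(g + 3)*(g^2 + 3*g) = g*(g - 2)*(g + 3)*(g + 3)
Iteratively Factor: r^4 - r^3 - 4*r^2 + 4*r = (r - 2)*(r^3 + r^2 - 2*r) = r*(r - 2)*(r^2 + r - 2) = r*(r - 2)*(r - 1)*(r + 2)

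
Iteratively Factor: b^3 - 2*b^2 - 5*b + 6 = (b - 1)*(b^2 - b - 6) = (b - 1)*(b + 2)*(b - 3)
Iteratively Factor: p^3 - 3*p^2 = (p)*(p^2 - 3*p) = p^2*(p - 3)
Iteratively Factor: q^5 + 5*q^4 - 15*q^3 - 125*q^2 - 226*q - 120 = (q + 2)*(q^4 + 3*q^3 - 21*q^2 - 83*q - 60) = (q + 2)*(q + 4)*(q^3 - q^2 - 17*q - 15) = (q - 5)*(q + 2)*(q + 4)*(q^2 + 4*q + 3) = (q - 5)*(q + 2)*(q + 3)*(q + 4)*(q + 1)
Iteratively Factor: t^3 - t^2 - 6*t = (t - 3)*(t^2 + 2*t) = t*(t - 3)*(t + 2)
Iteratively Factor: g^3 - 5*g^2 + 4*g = (g - 4)*(g^2 - g) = (g - 4)*(g - 1)*(g)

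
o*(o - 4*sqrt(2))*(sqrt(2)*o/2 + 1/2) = sqrt(2)*o^3/2 - 7*o^2/2 - 2*sqrt(2)*o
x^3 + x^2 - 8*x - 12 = (x - 3)*(x + 2)^2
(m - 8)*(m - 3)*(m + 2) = m^3 - 9*m^2 + 2*m + 48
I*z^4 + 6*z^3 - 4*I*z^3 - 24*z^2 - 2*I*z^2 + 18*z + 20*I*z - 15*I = (z - 3)*(z - 1)*(z - 5*I)*(I*z + 1)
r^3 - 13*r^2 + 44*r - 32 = (r - 8)*(r - 4)*(r - 1)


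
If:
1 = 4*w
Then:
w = 1/4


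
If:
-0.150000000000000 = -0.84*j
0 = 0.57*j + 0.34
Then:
No Solution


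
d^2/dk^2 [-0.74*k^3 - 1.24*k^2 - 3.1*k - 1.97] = -4.44*k - 2.48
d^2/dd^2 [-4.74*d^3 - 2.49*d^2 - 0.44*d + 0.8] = -28.44*d - 4.98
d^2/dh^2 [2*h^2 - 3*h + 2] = 4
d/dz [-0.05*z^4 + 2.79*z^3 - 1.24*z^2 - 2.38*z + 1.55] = -0.2*z^3 + 8.37*z^2 - 2.48*z - 2.38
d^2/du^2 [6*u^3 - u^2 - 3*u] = 36*u - 2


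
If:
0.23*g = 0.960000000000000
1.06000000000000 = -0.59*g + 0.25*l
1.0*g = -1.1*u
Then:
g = 4.17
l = 14.09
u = -3.79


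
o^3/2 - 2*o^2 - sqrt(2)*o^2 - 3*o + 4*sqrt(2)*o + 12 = (o/2 + sqrt(2)/2)*(o - 4)*(o - 3*sqrt(2))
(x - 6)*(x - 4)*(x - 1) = x^3 - 11*x^2 + 34*x - 24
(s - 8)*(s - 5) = s^2 - 13*s + 40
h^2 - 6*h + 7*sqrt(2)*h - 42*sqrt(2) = (h - 6)*(h + 7*sqrt(2))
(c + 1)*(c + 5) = c^2 + 6*c + 5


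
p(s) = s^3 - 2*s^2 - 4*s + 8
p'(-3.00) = 35.00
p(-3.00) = -25.00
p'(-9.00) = 275.00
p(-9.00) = -847.00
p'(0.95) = -5.09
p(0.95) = 3.25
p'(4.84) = 46.92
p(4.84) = 55.17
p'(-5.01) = 91.34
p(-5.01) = -147.91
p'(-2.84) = 31.56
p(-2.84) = -19.68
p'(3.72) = 22.64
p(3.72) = 16.92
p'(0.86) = -5.22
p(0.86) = 3.72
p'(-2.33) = 21.61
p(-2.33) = -6.19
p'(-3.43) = 45.01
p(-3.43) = -42.16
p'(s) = 3*s^2 - 4*s - 4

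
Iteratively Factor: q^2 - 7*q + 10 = (q - 5)*(q - 2)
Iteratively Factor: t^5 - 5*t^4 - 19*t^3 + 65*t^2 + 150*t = (t + 3)*(t^4 - 8*t^3 + 5*t^2 + 50*t) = (t - 5)*(t + 3)*(t^3 - 3*t^2 - 10*t) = (t - 5)^2*(t + 3)*(t^2 + 2*t) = t*(t - 5)^2*(t + 3)*(t + 2)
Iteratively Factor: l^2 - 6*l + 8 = (l - 2)*(l - 4)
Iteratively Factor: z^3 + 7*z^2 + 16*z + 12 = (z + 2)*(z^2 + 5*z + 6) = (z + 2)*(z + 3)*(z + 2)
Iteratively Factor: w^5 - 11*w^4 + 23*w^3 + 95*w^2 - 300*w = (w - 5)*(w^4 - 6*w^3 - 7*w^2 + 60*w) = (w - 5)*(w + 3)*(w^3 - 9*w^2 + 20*w) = w*(w - 5)*(w + 3)*(w^2 - 9*w + 20) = w*(w - 5)^2*(w + 3)*(w - 4)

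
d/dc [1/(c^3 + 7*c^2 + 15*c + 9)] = (-3*c^2 - 14*c - 15)/(c^3 + 7*c^2 + 15*c + 9)^2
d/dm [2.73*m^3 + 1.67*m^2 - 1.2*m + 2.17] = 8.19*m^2 + 3.34*m - 1.2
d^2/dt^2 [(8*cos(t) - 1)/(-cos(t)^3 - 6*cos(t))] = (-54*(1 - cos(t)^2)^2/cos(t)^3 + 18*sin(t)^6/cos(t)^3 + 32*cos(t)^4 + 9*cos(t)^3 - 240*cos(t)^2 + 96 - 54/cos(t) + 108/cos(t)^3)/(cos(t)^2 + 6)^3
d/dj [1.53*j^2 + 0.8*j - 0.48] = 3.06*j + 0.8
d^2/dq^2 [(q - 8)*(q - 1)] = 2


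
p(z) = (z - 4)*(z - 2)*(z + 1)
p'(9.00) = 155.00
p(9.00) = 350.00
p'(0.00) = 2.00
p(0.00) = 8.00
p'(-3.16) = 63.56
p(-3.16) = -79.80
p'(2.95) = -1.39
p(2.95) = -3.94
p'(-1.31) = 20.25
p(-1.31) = -5.45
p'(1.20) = -5.68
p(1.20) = 4.93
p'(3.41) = 2.78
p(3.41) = -3.67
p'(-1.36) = 21.15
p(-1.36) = -6.48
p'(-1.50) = 23.75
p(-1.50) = -9.62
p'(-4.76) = 117.57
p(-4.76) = -222.66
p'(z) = (z - 4)*(z - 2) + (z - 4)*(z + 1) + (z - 2)*(z + 1) = 3*z^2 - 10*z + 2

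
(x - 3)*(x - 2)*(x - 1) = x^3 - 6*x^2 + 11*x - 6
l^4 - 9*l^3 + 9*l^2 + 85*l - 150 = (l - 5)^2*(l - 2)*(l + 3)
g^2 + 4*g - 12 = (g - 2)*(g + 6)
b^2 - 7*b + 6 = (b - 6)*(b - 1)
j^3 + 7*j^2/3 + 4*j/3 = j*(j + 1)*(j + 4/3)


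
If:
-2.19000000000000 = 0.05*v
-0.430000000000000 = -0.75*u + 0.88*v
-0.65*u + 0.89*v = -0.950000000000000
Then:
No Solution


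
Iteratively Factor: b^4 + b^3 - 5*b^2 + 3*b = (b + 3)*(b^3 - 2*b^2 + b) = (b - 1)*(b + 3)*(b^2 - b) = (b - 1)^2*(b + 3)*(b)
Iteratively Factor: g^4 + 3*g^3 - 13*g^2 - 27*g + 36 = (g + 3)*(g^3 - 13*g + 12) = (g - 3)*(g + 3)*(g^2 + 3*g - 4) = (g - 3)*(g + 3)*(g + 4)*(g - 1)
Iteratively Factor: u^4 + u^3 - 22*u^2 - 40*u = (u + 4)*(u^3 - 3*u^2 - 10*u) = (u + 2)*(u + 4)*(u^2 - 5*u) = (u - 5)*(u + 2)*(u + 4)*(u)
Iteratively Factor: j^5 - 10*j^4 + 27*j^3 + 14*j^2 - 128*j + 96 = (j - 4)*(j^4 - 6*j^3 + 3*j^2 + 26*j - 24) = (j - 4)*(j - 1)*(j^3 - 5*j^2 - 2*j + 24) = (j - 4)^2*(j - 1)*(j^2 - j - 6) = (j - 4)^2*(j - 3)*(j - 1)*(j + 2)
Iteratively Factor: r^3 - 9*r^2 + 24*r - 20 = (r - 2)*(r^2 - 7*r + 10) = (r - 5)*(r - 2)*(r - 2)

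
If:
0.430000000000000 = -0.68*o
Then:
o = -0.63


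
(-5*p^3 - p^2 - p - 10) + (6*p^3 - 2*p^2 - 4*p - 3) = p^3 - 3*p^2 - 5*p - 13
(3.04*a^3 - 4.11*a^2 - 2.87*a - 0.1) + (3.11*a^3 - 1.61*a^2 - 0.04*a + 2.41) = 6.15*a^3 - 5.72*a^2 - 2.91*a + 2.31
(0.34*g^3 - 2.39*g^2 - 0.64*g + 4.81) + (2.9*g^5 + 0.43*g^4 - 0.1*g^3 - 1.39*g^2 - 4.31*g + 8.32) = 2.9*g^5 + 0.43*g^4 + 0.24*g^3 - 3.78*g^2 - 4.95*g + 13.13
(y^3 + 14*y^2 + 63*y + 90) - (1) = y^3 + 14*y^2 + 63*y + 89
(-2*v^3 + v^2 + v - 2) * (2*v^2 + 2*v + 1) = -4*v^5 - 2*v^4 + 2*v^3 - v^2 - 3*v - 2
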